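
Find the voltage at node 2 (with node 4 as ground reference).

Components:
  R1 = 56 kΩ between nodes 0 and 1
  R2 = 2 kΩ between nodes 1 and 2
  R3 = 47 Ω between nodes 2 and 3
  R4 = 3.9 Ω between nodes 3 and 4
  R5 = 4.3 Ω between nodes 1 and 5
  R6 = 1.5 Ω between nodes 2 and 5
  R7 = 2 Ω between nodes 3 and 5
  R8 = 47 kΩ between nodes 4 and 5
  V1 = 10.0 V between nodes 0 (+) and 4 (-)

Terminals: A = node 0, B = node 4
Nodal analysis, taking node 4 as the 0 V reference.
Source V1 fixes V_0 = 10 V.
KCL at each unknown node (sum of currents leaving = 0; resistances in Ω):
  Node 1: (V_1 - 10)/56000 + (V_1 - V_2)/2000 + (V_1 - V_5)/4.3 = 0
  Node 2: (V_2 - V_1)/2000 + (V_2 - V_3)/47 + (V_2 - V_5)/1.5 = 0
  Node 3: (V_3 - V_2)/47 + (V_3 - 0)/3.9 + (V_3 - V_5)/2 = 0
  Node 5: (V_5 - V_1)/4.3 + (V_5 - V_2)/1.5 + (V_5 - V_3)/2 + (V_5 - 0)/47000 = 0
Collecting terms (coefficients in siemens):
  0.2331·V_1 - 0.0005·V_2 - 0.2326·V_5 = 0.0001786
  0.6884·V_2 - 0.0005·V_1 - 0.02128·V_3 - 0.6667·V_5 = 0
  0.7777·V_3 - 0.02128·V_2 - 0.5·V_5 = 0
  1.399·V_5 - 0.2326·V_1 - 0.6667·V_2 - 0.5·V_3 = 0
Solving these 4 simultaneous equations (Gaussian elimination) gives:
  V_1 = 0.001805 V, V_2 = 0.001029 V, V_3 = 0.0006962 V, V_5 = 0.001039 V
The requested potential is V_2 = 0.001029 V.

Final answer: V_2 = 0.001029 V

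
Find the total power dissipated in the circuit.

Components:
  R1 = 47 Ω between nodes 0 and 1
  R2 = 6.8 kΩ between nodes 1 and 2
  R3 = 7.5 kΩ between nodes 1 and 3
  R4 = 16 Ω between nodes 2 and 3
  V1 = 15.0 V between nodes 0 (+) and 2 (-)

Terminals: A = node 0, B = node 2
Nodal analysis, taking node 2 as the 0 V reference.
Source V1 fixes V_0 = 15 V.
KCL at each unknown node (sum of currents leaving = 0; resistances in Ω):
  Node 1: (V_1 - 15)/47 + (V_1 - 0)/6800 + (V_1 - V_3)/7500 = 0
  Node 3: (V_3 - V_1)/7500 + (V_3 - 0)/16 = 0
Collecting terms (coefficients in siemens):
  0.02156·V_1 - 0.0001333·V_3 = 0.3191
  0.06263·V_3 - 0.0001333·V_1 = 0
Determinant D = (0.02156)(0.06263) - (-0.0001333)(-0.0001333) = 0.00135
V_1 = [(0.3191)(0.06263) - (-0.0001333)(0)]/D = 14.81 V
V_3 = [(0.02156)(0) - (0.3191)(-0.0001333)]/D = 0.03152 V
Power in each resistor, P = (ΔV)²/R:
  P_R1 = (15 - 14.81)²/47 = 0.0008083 W
  P_R2 = (14.81 - 0)²/6800 = 0.03223 W
  P_R3 = (14.81 - 0.03152)²/7500 = 0.0291 W
  P_R4 = (0 - 0.03152)²/16 = 0.00006208 W
P_total = P_R1 + P_R2 + P_R3 + P_R4 = 0.06221 W

Final answer: 0.06221 W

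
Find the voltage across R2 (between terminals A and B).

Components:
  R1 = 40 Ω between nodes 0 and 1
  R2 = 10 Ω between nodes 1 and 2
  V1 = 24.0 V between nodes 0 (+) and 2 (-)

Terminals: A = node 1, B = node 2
R1 and R2 are in series across V1 (node 0 → node 1 → node 2), and the output A–B is taken across R2, so this is a voltage divider.
Series current: I = V1/(R1 + R2) = 24/(40 + 10) = 24/50 = 0.48 A
V_R2 = I × R2 = V1 × R2/(R1 + R2) = 24 × 10/50 = 4.8 V

Final answer: 4.8 V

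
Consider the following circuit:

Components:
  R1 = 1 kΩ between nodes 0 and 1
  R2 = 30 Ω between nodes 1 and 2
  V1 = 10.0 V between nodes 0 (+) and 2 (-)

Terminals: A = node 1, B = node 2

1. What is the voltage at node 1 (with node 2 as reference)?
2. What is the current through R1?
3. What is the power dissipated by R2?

Nodal analysis, taking node 2 as the 0 V reference.
Source V1 fixes V_0 = 10 V.
KCL at each unknown node (sum of currents leaving = 0; resistances in Ω):
  Node 1: (V_1 - 10)/1000 + (V_1 - 0)/30 = 0
Collecting terms: 0.03433 × V_1 = 0.01  =>  V_1 = 0.2913 V
Part 1:
  Read off the nodal solution: V_1 = 0.2913 V
Part 2:
  I_R1 = (V_0 - V_1)/R1 = (10 - 0.2913)/1000 = 0.009709 A
  Magnitude: I_R1 = 0.009709 A
Part 3:
  I_R2 = (V_1 - V_2)/R2 = (0.2913 - 0)/30 = 0.009709 A
  P_R2 = I_R2² × R2 = (0.009709)² × 30 = 0.002828 W

Final answers:
1. V_1 = 0.2913 V
2. I_R1 = 0.009709 A
3. P_R2 = 0.002828 W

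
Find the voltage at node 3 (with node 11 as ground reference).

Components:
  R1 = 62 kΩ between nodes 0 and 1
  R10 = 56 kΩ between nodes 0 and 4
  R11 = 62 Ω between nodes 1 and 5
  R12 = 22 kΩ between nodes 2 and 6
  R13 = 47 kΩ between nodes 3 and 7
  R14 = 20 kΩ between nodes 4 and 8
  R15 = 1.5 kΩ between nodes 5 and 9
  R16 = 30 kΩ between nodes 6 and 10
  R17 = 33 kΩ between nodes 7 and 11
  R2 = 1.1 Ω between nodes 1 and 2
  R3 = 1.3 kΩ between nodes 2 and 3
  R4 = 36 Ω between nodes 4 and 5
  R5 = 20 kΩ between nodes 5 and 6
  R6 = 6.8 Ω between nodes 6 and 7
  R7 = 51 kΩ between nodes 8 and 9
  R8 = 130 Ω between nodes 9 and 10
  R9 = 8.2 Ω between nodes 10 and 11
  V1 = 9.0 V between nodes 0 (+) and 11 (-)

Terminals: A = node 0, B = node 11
Nodal analysis, taking node 11 as the 0 V reference.
Source V1 fixes V_0 = 9 V.
KCL at each unknown node (sum of currents leaving = 0; resistances in Ω):
  Node 1: (V_1 - 9)/62000 + (V_1 - V_2)/1.1 + (V_1 - V_5)/62 = 0
  Node 2: (V_2 - V_1)/1.1 + (V_2 - V_3)/1300 + (V_2 - V_6)/22000 = 0
  Node 3: (V_3 - V_2)/1300 + (V_3 - V_7)/47000 = 0
  Node 4: (V_4 - V_5)/36 + (V_4 - 9)/56000 + (V_4 - V_8)/20000 = 0
  Node 5: (V_5 - V_4)/36 + (V_5 - V_6)/20000 + (V_5 - V_1)/62 + (V_5 - V_9)/1500 = 0
  Node 6: (V_6 - V_5)/20000 + (V_6 - V_7)/6.8 + (V_6 - V_2)/22000 + (V_6 - V_10)/30000 = 0
  Node 7: (V_7 - V_6)/6.8 + (V_7 - V_3)/47000 + (V_7 - 0)/33000 = 0
  Node 8: (V_8 - V_9)/51000 + (V_8 - V_4)/20000 = 0
  Node 9: (V_9 - V_8)/51000 + (V_9 - V_10)/130 + (V_9 - V_5)/1500 = 0
  Node 10: (V_10 - V_9)/130 + (V_10 - 0)/8.2 + (V_10 - V_6)/30000 = 0
Collecting terms (coefficients in siemens):
  0.9252·V_1 - 0.9091·V_2 - 0.01613·V_5 = 0.0001452
  0.9099·V_2 - 0.9091·V_1 - 0.0007692·V_3 - 0.00004545·V_6 = 0
  0.0007905·V_3 - 0.0007692·V_2 - 0.00002128·V_7 = 0
  0.02785·V_4 - 0.02778·V_5 - 0.00005·V_8 = 0.0001607
  0.04462·V_5 - 0.01613·V_1 - 0.02778·V_4 - 0.00005·V_6 - 0.0006667·V_9 = 0
  0.1472·V_6 - 0.00004545·V_2 - 0.00005·V_5 - 0.1471·V_7 - 0.00003333·V_10 = 0
  0.1471·V_7 - 0.00002128·V_3 - 0.1471·V_6 = 0
  0.00006961·V_8 - 0.00005·V_4 - 0.00001961·V_9 = 0
  0.008379·V_9 - 0.0006667·V_5 - 0.00001961·V_8 - 0.007692·V_10 = 0
  0.1297·V_10 - 0.00003333·V_6 - 0.007692·V_9 = 0
Solving these 10 simultaneous equations (Gaussian elimination) gives:
  V_1 = 0.446 V, V_2 = 0.446 V, V_3 = 0.4417 V, V_4 = 0.4434 V
  V_5 = 0.4381 V, V_6 = 0.2864 V, V_7 = 0.2864 V, V_8 = 0.3291 V
  V_9 = 0.03775 V, V_10 = 0.002313 V
The requested potential is V_3 = 0.4417 V.

Final answer: V_3 = 0.4417 V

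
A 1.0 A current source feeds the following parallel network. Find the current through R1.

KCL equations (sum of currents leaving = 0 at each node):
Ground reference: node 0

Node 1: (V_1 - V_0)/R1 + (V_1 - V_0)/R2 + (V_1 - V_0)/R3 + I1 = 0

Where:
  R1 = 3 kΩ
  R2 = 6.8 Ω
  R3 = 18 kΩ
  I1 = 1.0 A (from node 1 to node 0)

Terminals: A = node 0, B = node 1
All resistors sit directly between nodes 0 and 1, so they are in parallel and share one voltage V; the full source current 1 A splits among them.
1/R_par = 1/3000 + 1/6.8 + 1/18000 = 0.1474 S  =>  R_par = 6.782 Ω
V = I × R_par = 1 × 6.782 = 6.782 V
I_R1 = V/R1 = 6.782/3000 = 0.002261 A

Final answer: 0.002261 A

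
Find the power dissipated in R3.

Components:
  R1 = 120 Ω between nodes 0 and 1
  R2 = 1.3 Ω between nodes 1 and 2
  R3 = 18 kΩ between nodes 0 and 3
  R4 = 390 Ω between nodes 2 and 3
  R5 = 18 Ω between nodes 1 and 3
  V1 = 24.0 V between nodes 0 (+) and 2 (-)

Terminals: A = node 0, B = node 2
Nodal analysis, taking node 2 as the 0 V reference.
Source V1 fixes V_0 = 24 V.
KCL at each unknown node (sum of currents leaving = 0; resistances in Ω):
  Node 1: (V_1 - 24)/120 + (V_1 - 0)/1.3 + (V_1 - V_3)/18 = 0
  Node 3: (V_3 - 24)/18000 + (V_3 - 0)/390 + (V_3 - V_1)/18 = 0
Collecting terms (coefficients in siemens):
  0.8331·V_1 - 0.05556·V_3 = 0.2
  0.05818·V_3 - 0.05556·V_1 = 0.001333
Determinant D = (0.8331)(0.05818) - (-0.05556)(-0.05556) = 0.04538
V_1 = [(0.2)(0.05818) - (-0.05556)(0.001333)]/D = 0.258 V
V_3 = [(0.8331)(0.001333) - (0.2)(-0.05556)]/D = 0.2693 V
I_R3 = (V_0 - V_3)/R3 = (24 - 0.2693)/18000 = 0.001318 A
P_R3 = I_R3² × R3 = (0.001318)² × 18000 = 0.03129 W

Final answer: 0.03129 W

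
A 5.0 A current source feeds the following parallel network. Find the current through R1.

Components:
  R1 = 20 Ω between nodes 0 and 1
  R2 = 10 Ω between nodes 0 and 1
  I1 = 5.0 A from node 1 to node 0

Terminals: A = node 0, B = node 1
All resistors sit directly between nodes 0 and 1, so they are in parallel and share one voltage V; the full source current 5 A splits among them.
1/R_par = 1/20 + 1/10 = 0.15 S  =>  R_par = 6.667 Ω
V = I × R_par = 5 × 6.667 = 33.33 V
I_R1 = V/R1 = 33.33/20 = 1.667 A

Final answer: 1.667 A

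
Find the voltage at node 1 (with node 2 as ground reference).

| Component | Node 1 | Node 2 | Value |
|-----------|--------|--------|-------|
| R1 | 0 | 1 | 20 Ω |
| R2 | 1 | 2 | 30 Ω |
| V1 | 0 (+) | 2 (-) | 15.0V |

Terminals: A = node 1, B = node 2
Nodal analysis, taking node 2 as the 0 V reference.
Source V1 fixes V_0 = 15 V.
KCL at each unknown node (sum of currents leaving = 0; resistances in Ω):
  Node 1: (V_1 - 15)/20 + (V_1 - 0)/30 = 0
Collecting terms: 0.08333 × V_1 = 0.75  =>  V_1 = 9 V
The requested potential is V_1 = 9 V.

Final answer: V_1 = 9 V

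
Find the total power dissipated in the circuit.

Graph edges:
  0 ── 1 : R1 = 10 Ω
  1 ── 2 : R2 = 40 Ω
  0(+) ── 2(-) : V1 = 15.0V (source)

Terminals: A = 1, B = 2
Nodal analysis, taking node 2 as the 0 V reference.
Source V1 fixes V_0 = 15 V.
KCL at each unknown node (sum of currents leaving = 0; resistances in Ω):
  Node 1: (V_1 - 15)/10 + (V_1 - 0)/40 = 0
Collecting terms: 0.125 × V_1 = 1.5  =>  V_1 = 12 V
Power in each resistor, P = (ΔV)²/R:
  P_R1 = (15 - 12)²/10 = 0.9 W
  P_R2 = (12 - 0)²/40 = 3.6 W
P_total = P_R1 + P_R2 = 4.5 W

Final answer: 4.5 W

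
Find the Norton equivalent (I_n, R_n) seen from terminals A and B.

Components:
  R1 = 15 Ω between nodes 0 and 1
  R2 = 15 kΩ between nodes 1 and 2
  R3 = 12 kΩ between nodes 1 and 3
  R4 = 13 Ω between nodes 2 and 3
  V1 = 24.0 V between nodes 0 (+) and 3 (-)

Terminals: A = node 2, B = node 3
Find the Thévenin equivalent first; then I_n = V_th/R_th and R_n = R_th.
Step 1 — V_th is the open-circuit voltage V_A - V_B (nothing connected across the terminals).
Nodal analysis, taking node 3 as the 0 V reference.
Source V1 fixes V_0 = 24 V.
KCL at each unknown node (sum of currents leaving = 0; resistances in Ω):
  Node 1: (V_1 - 24)/15 + (V_1 - V_2)/15000 + (V_1 - 0)/12000 = 0
  Node 2: (V_2 - V_1)/15000 + (V_2 - 0)/13 = 0
Collecting terms (coefficients in siemens):
  0.06682·V_1 - 0.00006667·V_2 = 1.6
  0.07699·V_2 - 0.00006667·V_1 = 0
Determinant D = (0.06682)(0.07699) - (-0.00006667)(-0.00006667) = 0.005144
V_1 = [(1.6)(0.07699) - (-0.00006667)(0)]/D = 23.95 V
V_2 = [(0.06682)(0) - (1.6)(-0.00006667)]/D = 0.02074 V
V_th = V_2 - V_3 = 0.02074 - 0 = 0.02074 V
Step 2 — R_th: zero the source — replace V1 by a short circuit (node 3 merges into node 0) — and find the resistance seen between A (node 2) and B (node 0).
Reduce the network between node 2 (A) and node 0 (B) by series/parallel combination:
  Rp1 = R1 ‖ R3 (parallel, both between nodes 0 and 1) = 1/(1/15 + 1/12000) = 14.98 Ω
  Rs1 = R2 + Rp1 (series, joined only at node 1) = 15000 + 14.98 = 15010 Ω
  Rp2 = R4 ‖ Rs1 (parallel, both between nodes 0 and 2) = 1/(1/13 + 1/15010) = 12.99 Ω
R_th = 12.99 Ω
I_n = V_th/R_th = 0.02074/12.99 = 0.001596 A, and R_n = R_th = 12.99 Ω

Final answer: I_n = 0.001596 A, R_n = 12.99 Ω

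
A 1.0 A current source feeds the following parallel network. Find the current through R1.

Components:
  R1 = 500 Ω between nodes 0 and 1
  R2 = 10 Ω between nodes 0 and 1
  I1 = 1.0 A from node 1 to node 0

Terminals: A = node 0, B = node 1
All resistors sit directly between nodes 0 and 1, so they are in parallel and share one voltage V; the full source current 1 A splits among them.
1/R_par = 1/500 + 1/10 = 0.102 S  =>  R_par = 9.804 Ω
V = I × R_par = 1 × 9.804 = 9.804 V
I_R1 = V/R1 = 9.804/500 = 0.01961 A

Final answer: 0.01961 A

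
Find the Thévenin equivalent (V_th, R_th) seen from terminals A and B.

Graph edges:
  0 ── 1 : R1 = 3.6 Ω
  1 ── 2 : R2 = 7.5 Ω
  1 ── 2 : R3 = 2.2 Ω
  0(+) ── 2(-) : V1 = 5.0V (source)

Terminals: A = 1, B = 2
Step 1 — V_th is the open-circuit voltage V_A - V_B (nothing connected across the terminals).
Nodal analysis, taking node 2 as the 0 V reference.
Source V1 fixes V_0 = 5 V.
KCL at each unknown node (sum of currents leaving = 0; resistances in Ω):
  Node 1: (V_1 - 5)/3.6 + (V_1 - 0)/7.5 + (V_1 - 0)/2.2 = 0
Collecting terms: 0.8657 × V_1 = 1.389  =>  V_1 = 1.604 V
V_th = V_1 - V_2 = 1.604 - 0 = 1.604 V
Step 2 — R_th: zero the source — replace V1 by a short circuit (node 2 merges into node 0) — and find the resistance seen between A (node 1) and B (node 0).
Reduce the network between node 1 (A) and node 0 (B) by series/parallel combination:
  Rp1 = R1 ‖ R2 ‖ R3 (parallel, all between nodes 0 and 1) = 1/(1/3.6 + 1/7.5 + 1/2.2) = 1.155 Ω
R_th = 1.155 Ω

Final answer: V_th = 1.604 V, R_th = 1.155 Ω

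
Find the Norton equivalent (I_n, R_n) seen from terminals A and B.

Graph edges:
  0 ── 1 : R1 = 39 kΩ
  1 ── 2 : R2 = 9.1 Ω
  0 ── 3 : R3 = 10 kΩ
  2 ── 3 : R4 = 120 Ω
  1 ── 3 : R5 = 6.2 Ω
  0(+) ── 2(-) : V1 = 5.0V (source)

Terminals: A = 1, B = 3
Find the Thévenin equivalent first; then I_n = V_th/R_th and R_n = R_th.
Step 1 — V_th is the open-circuit voltage V_A - V_B (nothing connected across the terminals).
Nodal analysis, taking node 2 as the 0 V reference.
Source V1 fixes V_0 = 5 V.
KCL at each unknown node (sum of currents leaving = 0; resistances in Ω):
  Node 1: (V_1 - 5)/39000 + (V_1 - 0)/9.1 + (V_1 - V_3)/6.2 = 0
  Node 3: (V_3 - 5)/10000 + (V_3 - 0)/120 + (V_3 - V_1)/6.2 = 0
Collecting terms (coefficients in siemens):
  0.2712·V_1 - 0.1613·V_3 = 0.0001282
  0.1697·V_3 - 0.1613·V_1 = 0.0005
Determinant D = (0.2712)(0.1697) - (-0.1613)(-0.1613) = 0.02002
V_1 = [(0.0001282)(0.1697) - (-0.1613)(0.0005)]/D = 0.005116 V
V_3 = [(0.2712)(0.0005) - (0.0001282)(-0.1613)]/D = 0.007808 V
V_th = V_1 - V_3 = 0.005116 - 0.007808 = -0.002692 V
Step 2 — R_th: zero the source — replace V1 by a short circuit (node 2 merges into node 0) — and find the resistance seen between A (node 1) and B (node 3).
Reduce the network between node 1 (A) and node 3 (B) by series/parallel combination:
  Rp1 = R1 ‖ R2 (parallel, both between nodes 0 and 1) = 1/(1/39000 + 1/9.1) = 9.098 Ω
  Rp2 = R3 ‖ R4 (parallel, both between nodes 0 and 3) = 1/(1/10000 + 1/120) = 118.6 Ω
  Rs1 = Rp1 + Rp2 (series, joined only at node 0) = 9.098 + 118.6 = 127.7 Ω
  Rp3 = R5 ‖ Rs1 (parallel, both between nodes 1 and 3) = 1/(1/6.2 + 1/127.7) = 5.913 Ω
R_th = 5.913 Ω
I_n = V_th/R_th = -0.002692/5.913 = -0.0004552 A, and R_n = R_th = 5.913 Ω

Final answer: I_n = -0.0004552 A, R_n = 5.913 Ω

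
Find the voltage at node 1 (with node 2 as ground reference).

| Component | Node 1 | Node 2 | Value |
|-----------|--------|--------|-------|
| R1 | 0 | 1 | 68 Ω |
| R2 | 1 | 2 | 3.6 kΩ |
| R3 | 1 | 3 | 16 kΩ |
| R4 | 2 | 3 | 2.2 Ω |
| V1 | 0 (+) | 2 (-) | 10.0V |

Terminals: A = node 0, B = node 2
Nodal analysis, taking node 2 as the 0 V reference.
Source V1 fixes V_0 = 10 V.
KCL at each unknown node (sum of currents leaving = 0; resistances in Ω):
  Node 1: (V_1 - 10)/68 + (V_1 - 0)/3600 + (V_1 - V_3)/16000 = 0
  Node 3: (V_3 - V_1)/16000 + (V_3 - 0)/2.2 = 0
Collecting terms (coefficients in siemens):
  0.01505·V_1 - 0.0000625·V_3 = 0.1471
  0.4546·V_3 - 0.0000625·V_1 = 0
Determinant D = (0.01505)(0.4546) - (-0.0000625)(-0.0000625) = 0.00684
V_1 = [(0.1471)(0.4546) - (-0.0000625)(0)]/D = 9.774 V
V_3 = [(0.01505)(0) - (0.1471)(-0.0000625)]/D = 0.001344 V
The requested potential is V_1 = 9.774 V.

Final answer: V_1 = 9.774 V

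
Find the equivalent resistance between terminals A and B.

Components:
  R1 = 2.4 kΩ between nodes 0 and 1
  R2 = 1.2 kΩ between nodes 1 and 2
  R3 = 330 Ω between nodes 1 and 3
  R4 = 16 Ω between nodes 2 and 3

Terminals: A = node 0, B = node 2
Reduce the network between node 0 (A) and node 2 (B) by series/parallel combination:
  Rs1 = R3 + R4 (series, joined only at node 3) = 330 + 16 = 346 Ω
  Rp1 = R2 ‖ Rs1 (parallel, both between nodes 1 and 2) = 1/(1/1200 + 1/346) = 268.6 Ω
  Rs2 = R1 + Rp1 (series, joined only at node 1) = 2400 + 268.6 = 2669 Ω
R_eq = 2.669 kΩ

Final answer: 2.669 kΩ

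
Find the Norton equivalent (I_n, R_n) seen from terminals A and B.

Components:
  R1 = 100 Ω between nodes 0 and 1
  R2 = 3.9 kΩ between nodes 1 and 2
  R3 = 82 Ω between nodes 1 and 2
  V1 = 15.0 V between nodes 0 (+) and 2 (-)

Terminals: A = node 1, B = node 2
Find the Thévenin equivalent first; then I_n = V_th/R_th and R_n = R_th.
Step 1 — V_th is the open-circuit voltage V_A - V_B (nothing connected across the terminals).
Nodal analysis, taking node 2 as the 0 V reference.
Source V1 fixes V_0 = 15 V.
KCL at each unknown node (sum of currents leaving = 0; resistances in Ω):
  Node 1: (V_1 - 15)/100 + (V_1 - 0)/3900 + (V_1 - 0)/82 = 0
Collecting terms: 0.02245 × V_1 = 0.15  =>  V_1 = 6.681 V
V_th = V_1 - V_2 = 6.681 - 0 = 6.681 V
Step 2 — R_th: zero the source — replace V1 by a short circuit (node 2 merges into node 0) — and find the resistance seen between A (node 1) and B (node 0).
Reduce the network between node 1 (A) and node 0 (B) by series/parallel combination:
  Rp1 = R1 ‖ R2 ‖ R3 (parallel, all between nodes 0 and 1) = 1/(1/100 + 1/3900 + 1/82) = 44.54 Ω
R_th = 44.54 Ω
I_n = V_th/R_th = 6.681/44.54 = 0.15 A, and R_n = R_th = 44.54 Ω

Final answer: I_n = 0.15 A, R_n = 44.54 Ω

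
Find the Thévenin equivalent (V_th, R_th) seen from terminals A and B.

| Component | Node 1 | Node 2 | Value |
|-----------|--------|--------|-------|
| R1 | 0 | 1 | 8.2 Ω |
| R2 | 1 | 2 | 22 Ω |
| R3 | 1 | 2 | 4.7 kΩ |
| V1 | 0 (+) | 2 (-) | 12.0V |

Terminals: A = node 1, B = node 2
Step 1 — V_th is the open-circuit voltage V_A - V_B (nothing connected across the terminals).
Nodal analysis, taking node 2 as the 0 V reference.
Source V1 fixes V_0 = 12 V.
KCL at each unknown node (sum of currents leaving = 0; resistances in Ω):
  Node 1: (V_1 - 12)/8.2 + (V_1 - 0)/22 + (V_1 - 0)/4700 = 0
Collecting terms: 0.1676 × V_1 = 1.463  =>  V_1 = 8.731 V
V_th = V_1 - V_2 = 8.731 - 0 = 8.731 V
Step 2 — R_th: zero the source — replace V1 by a short circuit (node 2 merges into node 0) — and find the resistance seen between A (node 1) and B (node 0).
Reduce the network between node 1 (A) and node 0 (B) by series/parallel combination:
  Rp1 = R1 ‖ R2 ‖ R3 (parallel, all between nodes 0 and 1) = 1/(1/8.2 + 1/22 + 1/4700) = 5.966 Ω
R_th = 5.966 Ω

Final answer: V_th = 8.731 V, R_th = 5.966 Ω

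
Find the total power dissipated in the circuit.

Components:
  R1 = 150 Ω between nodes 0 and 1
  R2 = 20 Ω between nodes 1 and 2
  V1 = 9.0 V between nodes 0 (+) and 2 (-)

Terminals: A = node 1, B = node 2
Nodal analysis, taking node 2 as the 0 V reference.
Source V1 fixes V_0 = 9 V.
KCL at each unknown node (sum of currents leaving = 0; resistances in Ω):
  Node 1: (V_1 - 9)/150 + (V_1 - 0)/20 = 0
Collecting terms: 0.05667 × V_1 = 0.06  =>  V_1 = 1.059 V
Power in each resistor, P = (ΔV)²/R:
  P_R1 = (9 - 1.059)²/150 = 0.4204 W
  P_R2 = (1.059 - 0)²/20 = 0.05606 W
P_total = P_R1 + P_R2 = 0.4765 W

Final answer: 0.4765 W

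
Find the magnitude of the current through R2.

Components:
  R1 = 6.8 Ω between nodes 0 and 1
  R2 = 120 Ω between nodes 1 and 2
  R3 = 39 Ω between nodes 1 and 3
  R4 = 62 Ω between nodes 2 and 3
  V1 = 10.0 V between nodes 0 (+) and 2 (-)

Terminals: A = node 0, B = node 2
Nodal analysis, taking node 2 as the 0 V reference.
Source V1 fixes V_0 = 10 V.
KCL at each unknown node (sum of currents leaving = 0; resistances in Ω):
  Node 1: (V_1 - 10)/6.8 + (V_1 - 0)/120 + (V_1 - V_3)/39 = 0
  Node 3: (V_3 - V_1)/39 + (V_3 - 0)/62 = 0
Collecting terms (coefficients in siemens):
  0.181·V_1 - 0.02564·V_3 = 1.471
  0.04177·V_3 - 0.02564·V_1 = 0
Determinant D = (0.181)(0.04177) - (-0.02564)(-0.02564) = 0.006904
V_1 = [(1.471)(0.04177) - (-0.02564)(0)]/D = 8.897 V
V_3 = [(0.181)(0) - (1.471)(-0.02564)]/D = 5.461 V
I_R2 = (V_1 - V_2)/R2 = (8.897 - 0)/120 = 0.07414 A
|I_R2| = 0.07414 A

Final answer: |I_R2| = 0.07414 A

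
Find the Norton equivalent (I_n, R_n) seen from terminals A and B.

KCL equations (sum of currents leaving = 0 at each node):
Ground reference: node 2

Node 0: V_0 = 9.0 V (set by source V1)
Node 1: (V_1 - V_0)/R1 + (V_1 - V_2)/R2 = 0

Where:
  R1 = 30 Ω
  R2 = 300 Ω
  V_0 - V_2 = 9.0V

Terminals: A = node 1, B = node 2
Find the Thévenin equivalent first; then I_n = V_th/R_th and R_n = R_th.
Step 1 — V_th is the open-circuit voltage V_A - V_B (nothing connected across the terminals).
Nodal analysis, taking node 2 as the 0 V reference.
Source V1 fixes V_0 = 9 V.
KCL at each unknown node (sum of currents leaving = 0; resistances in Ω):
  Node 1: (V_1 - 9)/30 + (V_1 - 0)/300 = 0
Collecting terms: 0.03667 × V_1 = 0.3  =>  V_1 = 8.182 V
V_th = V_1 - V_2 = 8.182 - 0 = 8.182 V
Step 2 — R_th: zero the source — replace V1 by a short circuit (node 2 merges into node 0) — and find the resistance seen between A (node 1) and B (node 0).
Reduce the network between node 1 (A) and node 0 (B) by series/parallel combination:
  Rp1 = R1 ‖ R2 (parallel, both between nodes 0 and 1) = 1/(1/30 + 1/300) = 27.27 Ω
R_th = 27.27 Ω
I_n = V_th/R_th = 8.182/27.27 = 0.3 A, and R_n = R_th = 27.27 Ω

Final answer: I_n = 0.3 A, R_n = 27.27 Ω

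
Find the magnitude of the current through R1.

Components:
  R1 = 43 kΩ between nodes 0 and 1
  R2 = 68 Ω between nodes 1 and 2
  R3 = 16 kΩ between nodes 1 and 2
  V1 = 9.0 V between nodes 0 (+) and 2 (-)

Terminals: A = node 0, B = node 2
Nodal analysis, taking node 2 as the 0 V reference.
Source V1 fixes V_0 = 9 V.
KCL at each unknown node (sum of currents leaving = 0; resistances in Ω):
  Node 1: (V_1 - 9)/43000 + (V_1 - 0)/68 + (V_1 - 0)/16000 = 0
Collecting terms: 0.01479 × V_1 = 0.0002093  =>  V_1 = 0.01415 V
I_R1 = (V_0 - V_1)/R1 = (9 - 0.01415)/43000 = 0.000209 A
|I_R1| = 0.000209 A

Final answer: |I_R1| = 0.000209 A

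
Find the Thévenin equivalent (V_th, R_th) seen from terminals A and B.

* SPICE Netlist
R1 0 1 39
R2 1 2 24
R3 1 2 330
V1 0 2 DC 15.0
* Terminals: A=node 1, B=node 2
Step 1 — V_th is the open-circuit voltage V_A - V_B (nothing connected across the terminals).
Nodal analysis, taking node 2 as the 0 V reference.
Source V1 fixes V_0 = 15 V.
KCL at each unknown node (sum of currents leaving = 0; resistances in Ω):
  Node 1: (V_1 - 15)/39 + (V_1 - 0)/24 + (V_1 - 0)/330 = 0
Collecting terms: 0.07034 × V_1 = 0.3846  =>  V_1 = 5.468 V
V_th = V_1 - V_2 = 5.468 - 0 = 5.468 V
Step 2 — R_th: zero the source — replace V1 by a short circuit (node 2 merges into node 0) — and find the resistance seen between A (node 1) and B (node 0).
Reduce the network between node 1 (A) and node 0 (B) by series/parallel combination:
  Rp1 = R1 ‖ R2 ‖ R3 (parallel, all between nodes 0 and 1) = 1/(1/39 + 1/24 + 1/330) = 14.22 Ω
R_th = 14.22 Ω

Final answer: V_th = 5.468 V, R_th = 14.22 Ω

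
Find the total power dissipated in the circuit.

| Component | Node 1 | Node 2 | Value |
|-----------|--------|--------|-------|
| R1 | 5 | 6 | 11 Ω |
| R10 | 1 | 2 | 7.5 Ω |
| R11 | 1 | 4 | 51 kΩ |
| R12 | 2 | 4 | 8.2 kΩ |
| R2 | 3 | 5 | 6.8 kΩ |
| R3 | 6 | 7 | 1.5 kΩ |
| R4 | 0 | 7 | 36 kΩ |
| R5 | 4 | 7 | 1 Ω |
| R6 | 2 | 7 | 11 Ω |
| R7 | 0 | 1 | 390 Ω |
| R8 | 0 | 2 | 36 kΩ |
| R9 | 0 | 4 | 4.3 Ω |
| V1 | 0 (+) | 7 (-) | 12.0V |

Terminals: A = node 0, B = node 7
Nodal analysis, taking node 7 as the 0 V reference.
Source V1 fixes V_0 = 12 V.
KCL at each unknown node (sum of currents leaving = 0; resistances in Ω):
  Node 1: (V_1 - 12)/390 + (V_1 - V_2)/7.5 + (V_1 - V_4)/51000 = 0
  Node 2: (V_2 - 0)/11 + (V_2 - 12)/36000 + (V_2 - V_1)/7.5 + (V_2 - V_4)/8200 = 0
  Node 3: (V_3 - V_5)/6800 = 0
  Node 4: (V_4 - 0)/1 + (V_4 - 12)/4.3 + (V_4 - V_1)/51000 + (V_4 - V_2)/8200 = 0
  Node 5: (V_5 - V_6)/11 + (V_5 - V_3)/6800 = 0
  Node 6: (V_6 - V_5)/11 + (V_6 - 0)/1500 = 0
Collecting terms (coefficients in siemens):
  0.1359·V_1 - 0.1333·V_2 - 0.00001961·V_4 = 0.03077
  0.2244·V_2 - 0.1333·V_1 - 0.000122·V_4 = 0.0003333
  0.0001471·V_3 - 0.0001471·V_5 = 0
  1.233·V_4 - 0.00001961·V_1 - 0.000122·V_2 = 2.791
  0.09106·V_5 - 0.0001471·V_3 - 0.09091·V_6 = 0
  0.09158·V_6 - 0.09091·V_5 = 0
Solving these 6 simultaneous equations (Gaussian elimination) gives:
  V_1 = 0.5499 V, V_2 = 0.3295 V, V_3 = 0 V, V_4 = 2.264 V
  V_5 = 0 V, V_6 = 0 V
Power in each resistor, P = (ΔV)²/R:
  P_R1 = (0 - 0)²/11 = 0 W
  P_R2 = (0 - 0)²/6800 = 0 W
  P_R3 = (0 - 0)²/1500 = 0 W
  P_R4 = (12 - 0)²/36000 = 0.004 W
  P_R5 = (2.264 - 0)²/1 = 5.125 W
  P_R6 = (0.3295 - 0)²/11 = 0.009869 W
  P_R7 = (12 - 0.5499)²/390 = 0.3362 W
  P_R8 = (12 - 0.3295)²/36000 = 0.003783 W
  P_R9 = (12 - 2.264)²/4.3 = 22.04 W
  P_R10 = (0.5499 - 0.3295)²/7.5 = 0.00648 W
  P_R11 = (0.5499 - 2.264)²/51000 = 0.0000576 W
  P_R12 = (0.3295 - 2.264)²/8200 = 0.0004564 W
P_total = P_R1 + P_R2 + P_R3 + P_R4 + P_R5 + P_R6 + P_R7 + P_R8 + P_R9 + P_R10 + P_R11 + P_R12 = 27.53 W

Final answer: 27.53 W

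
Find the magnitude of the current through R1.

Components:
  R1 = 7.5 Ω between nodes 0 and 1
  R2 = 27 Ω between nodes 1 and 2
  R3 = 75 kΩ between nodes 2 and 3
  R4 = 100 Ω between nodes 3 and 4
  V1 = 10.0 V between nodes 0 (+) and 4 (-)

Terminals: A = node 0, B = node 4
Nodal analysis, taking node 4 as the 0 V reference.
Source V1 fixes V_0 = 10 V.
KCL at each unknown node (sum of currents leaving = 0; resistances in Ω):
  Node 1: (V_1 - 10)/7.5 + (V_1 - V_2)/27 = 0
  Node 2: (V_2 - V_1)/27 + (V_2 - V_3)/75000 = 0
  Node 3: (V_3 - V_2)/75000 + (V_3 - 0)/100 = 0
Collecting terms (coefficients in siemens):
  0.1704·V_1 - 0.03704·V_2 = 1.333
  0.03705·V_2 - 0.03704·V_1 - 0.00001333·V_3 = 0
  0.01001·V_3 - 0.00001333·V_2 = 0
Solving these 3 simultaneous equations (Gaussian elimination) gives:
  V_1 = 9.999 V, V_2 = 9.995 V, V_3 = 0.01331 V
I_R1 = (V_0 - V_1)/R1 = (10 - 9.999)/7.5 = 0.0001331 A
|I_R1| = 0.0001331 A

Final answer: |I_R1| = 0.0001331 A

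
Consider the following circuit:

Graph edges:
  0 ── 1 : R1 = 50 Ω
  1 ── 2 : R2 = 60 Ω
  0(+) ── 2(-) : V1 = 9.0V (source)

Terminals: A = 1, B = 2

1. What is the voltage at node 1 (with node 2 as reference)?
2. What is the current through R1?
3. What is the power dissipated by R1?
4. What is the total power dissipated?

Nodal analysis, taking node 2 as the 0 V reference.
Source V1 fixes V_0 = 9 V.
KCL at each unknown node (sum of currents leaving = 0; resistances in Ω):
  Node 1: (V_1 - 9)/50 + (V_1 - 0)/60 = 0
Collecting terms: 0.03667 × V_1 = 0.18  =>  V_1 = 4.909 V
Part 1:
  Read off the nodal solution: V_1 = 4.909 V
Part 2:
  I_R1 = (V_0 - V_1)/R1 = (9 - 4.909)/50 = 0.08182 A
  Magnitude: I_R1 = 0.08182 A
Part 3:
  I_R1 = (V_0 - V_1)/R1 = (9 - 4.909)/50 = 0.08182 A
  P_R1 = I_R1² × R1 = (0.08182)² × 50 = 0.3347 W
Part 4:
  Power in each resistor, P = (ΔV)²/R:
    P_R1 = (9 - 4.909)²/50 = 0.3347 W
    P_R2 = (4.909 - 0)²/60 = 0.4017 W
  P_total = P_R1 + P_R2 = 0.7364 W

Final answers:
1. V_1 = 4.909 V
2. I_R1 = 0.08182 A
3. P_R1 = 0.3347 W
4. P_total = 0.7364 W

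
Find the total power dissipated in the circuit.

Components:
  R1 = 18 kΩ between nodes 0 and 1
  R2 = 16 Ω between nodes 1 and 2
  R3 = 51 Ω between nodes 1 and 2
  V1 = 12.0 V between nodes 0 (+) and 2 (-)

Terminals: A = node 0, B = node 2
Nodal analysis, taking node 2 as the 0 V reference.
Source V1 fixes V_0 = 12 V.
KCL at each unknown node (sum of currents leaving = 0; resistances in Ω):
  Node 1: (V_1 - 12)/18000 + (V_1 - 0)/16 + (V_1 - 0)/51 = 0
Collecting terms: 0.08216 × V_1 = 0.0006667  =>  V_1 = 0.008114 V
Power in each resistor, P = (ΔV)²/R:
  P_R1 = (12 - 0.008114)²/18000 = 0.007989 W
  P_R2 = (0.008114 - 0)²/16 = 0.000004115 W
  P_R3 = (0.008114 - 0)²/51 = 0.000001291 W
P_total = P_R1 + P_R2 + P_R3 = 0.007995 W

Final answer: 0.007995 W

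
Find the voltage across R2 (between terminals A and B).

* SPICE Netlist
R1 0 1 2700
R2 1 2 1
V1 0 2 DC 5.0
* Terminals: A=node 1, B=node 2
R1 and R2 are in series across V1 (node 0 → node 1 → node 2), and the output A–B is taken across R2, so this is a voltage divider.
Series current: I = V1/(R1 + R2) = 5/(2700 + 1) = 5/2701 = 0.001851 A
V_R2 = I × R2 = V1 × R2/(R1 + R2) = 5 × 1/2701 = 0.001851 V

Final answer: 0.001851 V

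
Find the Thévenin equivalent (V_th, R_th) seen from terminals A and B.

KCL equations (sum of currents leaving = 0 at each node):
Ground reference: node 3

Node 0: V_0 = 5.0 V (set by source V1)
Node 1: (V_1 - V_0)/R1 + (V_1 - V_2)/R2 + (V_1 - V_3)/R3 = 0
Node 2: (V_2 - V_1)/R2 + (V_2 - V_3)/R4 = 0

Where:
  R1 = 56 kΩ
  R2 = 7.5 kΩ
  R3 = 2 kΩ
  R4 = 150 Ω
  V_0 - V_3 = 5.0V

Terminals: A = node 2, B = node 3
Step 1 — V_th is the open-circuit voltage V_A - V_B (nothing connected across the terminals).
Nodal analysis, taking node 3 as the 0 V reference.
Source V1 fixes V_0 = 5 V.
KCL at each unknown node (sum of currents leaving = 0; resistances in Ω):
  Node 1: (V_1 - 5)/56000 + (V_1 - V_2)/7500 + (V_1 - 0)/2000 = 0
  Node 2: (V_2 - V_1)/7500 + (V_2 - 0)/150 = 0
Collecting terms (coefficients in siemens):
  0.0006512·V_1 - 0.0001333·V_2 = 0.00008929
  0.0068·V_2 - 0.0001333·V_1 = 0
Determinant D = (0.0006512)(0.0068) - (-0.0001333)(-0.0001333) = 0.00000441
V_1 = [(0.00008929)(0.0068) - (-0.0001333)(0)]/D = 0.1377 V
V_2 = [(0.0006512)(0) - (0.00008929)(-0.0001333)]/D = 0.002699 V
V_th = V_2 - V_3 = 0.002699 - 0 = 0.002699 V
Step 2 — R_th: zero the source — replace V1 by a short circuit (node 3 merges into node 0) — and find the resistance seen between A (node 2) and B (node 0).
Reduce the network between node 2 (A) and node 0 (B) by series/parallel combination:
  Rp1 = R1 ‖ R3 (parallel, both between nodes 0 and 1) = 1/(1/56000 + 1/2000) = 1931 Ω
  Rs1 = R2 + Rp1 (series, joined only at node 1) = 7500 + 1931 = 9431 Ω
  Rp2 = R4 ‖ Rs1 (parallel, both between nodes 0 and 2) = 1/(1/150 + 1/9431) = 147.7 Ω
R_th = 147.7 Ω

Final answer: V_th = 0.002699 V, R_th = 147.7 Ω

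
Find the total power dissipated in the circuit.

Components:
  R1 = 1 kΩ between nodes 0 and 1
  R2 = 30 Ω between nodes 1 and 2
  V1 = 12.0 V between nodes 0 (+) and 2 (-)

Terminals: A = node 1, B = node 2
Nodal analysis, taking node 2 as the 0 V reference.
Source V1 fixes V_0 = 12 V.
KCL at each unknown node (sum of currents leaving = 0; resistances in Ω):
  Node 1: (V_1 - 12)/1000 + (V_1 - 0)/30 = 0
Collecting terms: 0.03433 × V_1 = 0.012  =>  V_1 = 0.3495 V
Power in each resistor, P = (ΔV)²/R:
  P_R1 = (12 - 0.3495)²/1000 = 0.1357 W
  P_R2 = (0.3495 - 0)²/30 = 0.004072 W
P_total = P_R1 + P_R2 = 0.1398 W

Final answer: 0.1398 W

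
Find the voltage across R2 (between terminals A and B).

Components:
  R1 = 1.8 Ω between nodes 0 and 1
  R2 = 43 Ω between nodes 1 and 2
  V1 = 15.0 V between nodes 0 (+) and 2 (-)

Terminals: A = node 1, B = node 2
R1 and R2 are in series across V1 (node 0 → node 1 → node 2), and the output A–B is taken across R2, so this is a voltage divider.
Series current: I = V1/(R1 + R2) = 15/(1.8 + 43) = 15/44.8 = 0.3348 A
V_R2 = I × R2 = V1 × R2/(R1 + R2) = 15 × 43/44.8 = 14.4 V

Final answer: 14.4 V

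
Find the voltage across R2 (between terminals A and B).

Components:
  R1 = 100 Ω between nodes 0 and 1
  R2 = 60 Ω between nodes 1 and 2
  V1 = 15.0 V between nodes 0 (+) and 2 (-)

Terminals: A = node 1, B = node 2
R1 and R2 are in series across V1 (node 0 → node 1 → node 2), and the output A–B is taken across R2, so this is a voltage divider.
Series current: I = V1/(R1 + R2) = 15/(100 + 60) = 15/160 = 0.09375 A
V_R2 = I × R2 = V1 × R2/(R1 + R2) = 15 × 60/160 = 5.625 V

Final answer: 5.625 V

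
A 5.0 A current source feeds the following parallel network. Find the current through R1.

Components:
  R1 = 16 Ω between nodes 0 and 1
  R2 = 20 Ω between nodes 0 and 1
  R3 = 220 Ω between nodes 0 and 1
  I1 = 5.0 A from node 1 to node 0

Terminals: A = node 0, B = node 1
All resistors sit directly between nodes 0 and 1, so they are in parallel and share one voltage V; the full source current 5 A splits among them.
1/R_par = 1/16 + 1/20 + 1/220 = 0.117 S  =>  R_par = 8.544 Ω
V = I × R_par = 5 × 8.544 = 42.72 V
I_R1 = V/R1 = 42.72/16 = 2.67 A

Final answer: 2.67 A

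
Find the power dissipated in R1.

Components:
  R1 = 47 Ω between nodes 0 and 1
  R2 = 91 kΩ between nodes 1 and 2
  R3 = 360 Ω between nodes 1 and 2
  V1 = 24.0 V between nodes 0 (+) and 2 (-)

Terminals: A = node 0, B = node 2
Nodal analysis, taking node 2 as the 0 V reference.
Source V1 fixes V_0 = 24 V.
KCL at each unknown node (sum of currents leaving = 0; resistances in Ω):
  Node 1: (V_1 - 24)/47 + (V_1 - 0)/91000 + (V_1 - 0)/360 = 0
Collecting terms: 0.02407 × V_1 = 0.5106  =>  V_1 = 21.22 V
I_R1 = (V_0 - V_1)/R1 = (24 - 21.22)/47 = 0.05917 A
P_R1 = I_R1² × R1 = (0.05917)² × 47 = 0.1646 W

Final answer: 0.1646 W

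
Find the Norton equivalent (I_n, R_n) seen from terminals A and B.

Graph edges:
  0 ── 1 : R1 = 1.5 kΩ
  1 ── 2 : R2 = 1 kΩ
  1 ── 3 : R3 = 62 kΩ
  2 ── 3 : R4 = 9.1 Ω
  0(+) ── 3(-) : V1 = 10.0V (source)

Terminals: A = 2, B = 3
Find the Thévenin equivalent first; then I_n = V_th/R_th and R_n = R_th.
Step 1 — V_th is the open-circuit voltage V_A - V_B (nothing connected across the terminals).
Nodal analysis, taking node 3 as the 0 V reference.
Source V1 fixes V_0 = 10 V.
KCL at each unknown node (sum of currents leaving = 0; resistances in Ω):
  Node 1: (V_1 - 10)/1500 + (V_1 - V_2)/1000 + (V_1 - 0)/62000 = 0
  Node 2: (V_2 - V_1)/1000 + (V_2 - 0)/9.1 = 0
Collecting terms (coefficients in siemens):
  0.001683·V_1 - 0.001·V_2 = 0.006667
  0.1109·V_2 - 0.001·V_1 = 0
Determinant D = (0.001683)(0.1109) - (-0.001)(-0.001) = 0.0001856
V_1 = [(0.006667)(0.1109) - (-0.001)(0)]/D = 3.983 V
V_2 = [(0.001683)(0) - (0.006667)(-0.001)]/D = 0.03592 V
V_th = V_2 - V_3 = 0.03592 - 0 = 0.03592 V
Step 2 — R_th: zero the source — replace V1 by a short circuit (node 3 merges into node 0) — and find the resistance seen between A (node 2) and B (node 0).
Reduce the network between node 2 (A) and node 0 (B) by series/parallel combination:
  Rp1 = R1 ‖ R3 (parallel, both between nodes 0 and 1) = 1/(1/1500 + 1/62000) = 1465 Ω
  Rs1 = R2 + Rp1 (series, joined only at node 1) = 1000 + 1465 = 2465 Ω
  Rp2 = R4 ‖ Rs1 (parallel, both between nodes 0 and 2) = 1/(1/9.1 + 1/2465) = 9.067 Ω
R_th = 9.067 Ω
I_n = V_th/R_th = 0.03592/9.067 = 0.003962 A, and R_n = R_th = 9.067 Ω

Final answer: I_n = 0.003962 A, R_n = 9.067 Ω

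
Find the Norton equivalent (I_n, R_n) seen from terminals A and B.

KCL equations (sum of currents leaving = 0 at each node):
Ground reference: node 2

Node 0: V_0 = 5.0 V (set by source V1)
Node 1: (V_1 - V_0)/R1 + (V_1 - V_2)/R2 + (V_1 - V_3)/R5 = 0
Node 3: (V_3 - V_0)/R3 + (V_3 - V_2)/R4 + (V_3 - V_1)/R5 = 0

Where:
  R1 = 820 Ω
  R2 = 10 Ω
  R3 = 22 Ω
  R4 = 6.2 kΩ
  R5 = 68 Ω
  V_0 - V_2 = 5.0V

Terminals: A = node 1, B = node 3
Find the Thévenin equivalent first; then I_n = V_th/R_th and R_n = R_th.
Step 1 — V_th is the open-circuit voltage V_A - V_B (nothing connected across the terminals).
Nodal analysis, taking node 2 as the 0 V reference.
Source V1 fixes V_0 = 5 V.
KCL at each unknown node (sum of currents leaving = 0; resistances in Ω):
  Node 1: (V_1 - 5)/820 + (V_1 - 0)/10 + (V_1 - V_3)/68 = 0
  Node 3: (V_3 - 5)/22 + (V_3 - 0)/6200 + (V_3 - V_1)/68 = 0
Collecting terms (coefficients in siemens):
  0.1159·V_1 - 0.01471·V_3 = 0.006098
  0.06032·V_3 - 0.01471·V_1 = 0.2273
Determinant D = (0.1159)(0.06032) - (-0.01471)(-0.01471) = 0.006777
V_1 = [(0.006098)(0.06032) - (-0.01471)(0.2273)]/D = 0.5475 V
V_3 = [(0.1159)(0.2273) - (0.006098)(-0.01471)]/D = 3.901 V
V_th = V_1 - V_3 = 0.5475 - 3.901 = -3.354 V
Step 2 — R_th: zero the source — replace V1 by a short circuit (node 2 merges into node 0) — and find the resistance seen between A (node 1) and B (node 3).
Reduce the network between node 1 (A) and node 3 (B) by series/parallel combination:
  Rp1 = R1 ‖ R2 (parallel, both between nodes 0 and 1) = 1/(1/820 + 1/10) = 9.88 Ω
  Rp2 = R3 ‖ R4 (parallel, both between nodes 0 and 3) = 1/(1/22 + 1/6200) = 21.92 Ω
  Rs1 = Rp1 + Rp2 (series, joined only at node 0) = 9.88 + 21.92 = 31.8 Ω
  Rp3 = R5 ‖ Rs1 (parallel, both between nodes 1 and 3) = 1/(1/68 + 1/31.8) = 21.67 Ω
R_th = 21.67 Ω
I_n = V_th/R_th = -3.354/21.67 = -0.1548 A, and R_n = R_th = 21.67 Ω

Final answer: I_n = -0.1548 A, R_n = 21.67 Ω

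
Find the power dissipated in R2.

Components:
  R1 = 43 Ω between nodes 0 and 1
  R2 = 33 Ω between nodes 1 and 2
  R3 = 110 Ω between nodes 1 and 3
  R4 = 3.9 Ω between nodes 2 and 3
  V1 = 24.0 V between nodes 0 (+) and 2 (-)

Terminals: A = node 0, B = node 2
Nodal analysis, taking node 2 as the 0 V reference.
Source V1 fixes V_0 = 24 V.
KCL at each unknown node (sum of currents leaving = 0; resistances in Ω):
  Node 1: (V_1 - 24)/43 + (V_1 - 0)/33 + (V_1 - V_3)/110 = 0
  Node 3: (V_3 - V_1)/110 + (V_3 - 0)/3.9 = 0
Collecting terms (coefficients in siemens):
  0.06265·V_1 - 0.009091·V_3 = 0.5581
  0.2655·V_3 - 0.009091·V_1 = 0
Determinant D = (0.06265)(0.2655) - (-0.009091)(-0.009091) = 0.01655
V_1 = [(0.5581)(0.2655) - (-0.009091)(0)]/D = 8.953 V
V_3 = [(0.06265)(0) - (0.5581)(-0.009091)]/D = 0.3066 V
I_R2 = (V_1 - V_2)/R2 = (8.953 - 0)/33 = 0.2713 A
P_R2 = I_R2² × R2 = (0.2713)² × 33 = 2.429 W

Final answer: 2.429 W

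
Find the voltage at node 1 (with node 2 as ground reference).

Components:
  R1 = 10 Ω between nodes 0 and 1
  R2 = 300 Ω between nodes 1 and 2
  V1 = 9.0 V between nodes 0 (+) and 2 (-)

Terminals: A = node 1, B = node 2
Nodal analysis, taking node 2 as the 0 V reference.
Source V1 fixes V_0 = 9 V.
KCL at each unknown node (sum of currents leaving = 0; resistances in Ω):
  Node 1: (V_1 - 9)/10 + (V_1 - 0)/300 = 0
Collecting terms: 0.1033 × V_1 = 0.9  =>  V_1 = 8.71 V
The requested potential is V_1 = 8.71 V.

Final answer: V_1 = 8.71 V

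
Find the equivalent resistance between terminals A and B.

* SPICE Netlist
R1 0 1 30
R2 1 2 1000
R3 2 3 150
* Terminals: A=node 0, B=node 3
Reduce the network between node 0 (A) and node 3 (B) by series/parallel combination:
  Rs1 = R1 + R2 (series, joined only at node 1) = 30 + 1000 = 1030 Ω
  Rs2 = R3 + Rs1 (series, joined only at node 2) = 150 + 1030 = 1180 Ω
R_eq = 1.18 kΩ

Final answer: 1.18 kΩ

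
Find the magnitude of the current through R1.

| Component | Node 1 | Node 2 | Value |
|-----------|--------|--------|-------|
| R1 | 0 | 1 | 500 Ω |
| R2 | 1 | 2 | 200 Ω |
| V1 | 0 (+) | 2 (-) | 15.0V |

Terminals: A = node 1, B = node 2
Nodal analysis, taking node 2 as the 0 V reference.
Source V1 fixes V_0 = 15 V.
KCL at each unknown node (sum of currents leaving = 0; resistances in Ω):
  Node 1: (V_1 - 15)/500 + (V_1 - 0)/200 = 0
Collecting terms: 0.007 × V_1 = 0.03  =>  V_1 = 4.286 V
I_R1 = (V_0 - V_1)/R1 = (15 - 4.286)/500 = 0.02143 A
|I_R1| = 0.02143 A

Final answer: |I_R1| = 0.02143 A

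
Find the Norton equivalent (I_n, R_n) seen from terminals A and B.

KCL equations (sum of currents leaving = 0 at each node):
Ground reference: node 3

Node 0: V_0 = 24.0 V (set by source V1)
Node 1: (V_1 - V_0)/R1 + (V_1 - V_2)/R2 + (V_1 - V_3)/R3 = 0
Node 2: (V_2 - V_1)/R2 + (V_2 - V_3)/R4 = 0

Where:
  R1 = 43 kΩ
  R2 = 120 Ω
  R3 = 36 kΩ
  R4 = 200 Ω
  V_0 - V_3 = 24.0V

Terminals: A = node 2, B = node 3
Find the Thévenin equivalent first; then I_n = V_th/R_th and R_n = R_th.
Step 1 — V_th is the open-circuit voltage V_A - V_B (nothing connected across the terminals).
Nodal analysis, taking node 3 as the 0 V reference.
Source V1 fixes V_0 = 24 V.
KCL at each unknown node (sum of currents leaving = 0; resistances in Ω):
  Node 1: (V_1 - 24)/43000 + (V_1 - V_2)/120 + (V_1 - 0)/36000 = 0
  Node 2: (V_2 - V_1)/120 + (V_2 - 0)/200 = 0
Collecting terms (coefficients in siemens):
  0.008384·V_1 - 0.008333·V_2 = 0.0005581
  0.01333·V_2 - 0.008333·V_1 = 0
Determinant D = (0.008384)(0.01333) - (-0.008333)(-0.008333) = 0.00004235
V_1 = [(0.0005581)(0.01333) - (-0.008333)(0)]/D = 0.1757 V
V_2 = [(0.008384)(0) - (0.0005581)(-0.008333)]/D = 0.1098 V
V_th = V_2 - V_3 = 0.1098 - 0 = 0.1098 V
Step 2 — R_th: zero the source — replace V1 by a short circuit (node 3 merges into node 0) — and find the resistance seen between A (node 2) and B (node 0).
Reduce the network between node 2 (A) and node 0 (B) by series/parallel combination:
  Rp1 = R1 ‖ R3 (parallel, both between nodes 0 and 1) = 1/(1/43000 + 1/36000) = 19590 Ω
  Rs1 = R2 + Rp1 (series, joined only at node 1) = 120 + 19590 = 19710 Ω
  Rp2 = R4 ‖ Rs1 (parallel, both between nodes 0 and 2) = 1/(1/200 + 1/19710) = 198 Ω
R_th = 198 Ω
I_n = V_th/R_th = 0.1098/198 = 0.0005547 A, and R_n = R_th = 198 Ω

Final answer: I_n = 0.0005547 A, R_n = 198 Ω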